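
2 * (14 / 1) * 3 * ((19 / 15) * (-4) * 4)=-8512 / 5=-1702.40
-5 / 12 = -0.42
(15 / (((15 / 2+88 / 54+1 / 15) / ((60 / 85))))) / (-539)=-48600 / 22751729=-0.00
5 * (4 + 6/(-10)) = 17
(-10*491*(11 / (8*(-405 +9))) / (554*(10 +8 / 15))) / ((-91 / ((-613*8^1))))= 7524575 / 47792472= 0.16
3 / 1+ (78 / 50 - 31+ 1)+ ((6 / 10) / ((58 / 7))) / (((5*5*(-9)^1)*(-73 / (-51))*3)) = -25.44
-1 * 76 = -76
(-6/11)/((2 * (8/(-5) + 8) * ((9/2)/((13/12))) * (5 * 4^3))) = -13/405504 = -0.00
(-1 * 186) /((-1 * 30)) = 31 /5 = 6.20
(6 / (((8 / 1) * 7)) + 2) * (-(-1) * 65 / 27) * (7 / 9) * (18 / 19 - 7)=-441025 / 18468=-23.88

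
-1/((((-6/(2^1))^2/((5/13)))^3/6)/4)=-1000/533871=-0.00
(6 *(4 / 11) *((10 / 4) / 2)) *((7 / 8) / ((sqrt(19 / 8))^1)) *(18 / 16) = 1.74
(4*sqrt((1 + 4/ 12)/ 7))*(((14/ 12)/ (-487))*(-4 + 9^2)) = -308*sqrt(21)/ 4383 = -0.32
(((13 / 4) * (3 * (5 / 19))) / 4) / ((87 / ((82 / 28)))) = 2665 / 123424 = 0.02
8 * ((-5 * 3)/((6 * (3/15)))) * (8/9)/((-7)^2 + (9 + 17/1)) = -32/27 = -1.19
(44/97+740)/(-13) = -71824/1261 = -56.96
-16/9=-1.78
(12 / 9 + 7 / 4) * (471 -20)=1390.58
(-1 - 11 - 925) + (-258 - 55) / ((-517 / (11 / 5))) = -219882 / 235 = -935.67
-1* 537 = -537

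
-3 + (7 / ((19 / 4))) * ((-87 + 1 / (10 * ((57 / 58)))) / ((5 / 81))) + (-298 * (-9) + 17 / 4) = 21972941 / 36100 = 608.67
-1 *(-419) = 419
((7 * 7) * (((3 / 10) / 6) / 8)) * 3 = 0.92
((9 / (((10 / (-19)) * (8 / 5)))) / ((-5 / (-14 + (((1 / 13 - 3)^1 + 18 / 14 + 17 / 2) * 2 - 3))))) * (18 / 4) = -229311 / 7280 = -31.50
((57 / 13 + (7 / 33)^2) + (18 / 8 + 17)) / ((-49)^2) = 1340929 / 135963828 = 0.01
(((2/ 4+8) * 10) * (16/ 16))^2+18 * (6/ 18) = 7231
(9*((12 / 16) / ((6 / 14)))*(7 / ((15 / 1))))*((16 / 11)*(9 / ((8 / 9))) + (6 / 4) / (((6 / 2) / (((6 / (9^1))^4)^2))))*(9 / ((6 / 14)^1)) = 2276.17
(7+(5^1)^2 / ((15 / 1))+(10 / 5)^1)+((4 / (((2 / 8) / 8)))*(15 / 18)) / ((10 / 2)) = 32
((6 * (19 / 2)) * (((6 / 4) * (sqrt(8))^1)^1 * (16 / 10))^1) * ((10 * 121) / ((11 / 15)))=451440 * sqrt(2)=638432.57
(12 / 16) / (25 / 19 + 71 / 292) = 1387 / 2883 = 0.48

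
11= 11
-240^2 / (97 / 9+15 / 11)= -2851200 / 601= -4744.09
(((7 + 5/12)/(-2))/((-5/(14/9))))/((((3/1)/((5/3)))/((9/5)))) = 623/540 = 1.15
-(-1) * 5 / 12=0.42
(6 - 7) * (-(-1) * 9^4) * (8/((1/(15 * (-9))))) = 7085880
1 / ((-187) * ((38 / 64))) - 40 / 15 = -28520 / 10659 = -2.68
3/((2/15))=45/2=22.50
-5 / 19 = -0.26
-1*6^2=-36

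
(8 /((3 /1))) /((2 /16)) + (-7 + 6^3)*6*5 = 18874 /3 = 6291.33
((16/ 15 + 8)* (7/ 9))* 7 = 6664/ 135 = 49.36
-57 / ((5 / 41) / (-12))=28044 / 5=5608.80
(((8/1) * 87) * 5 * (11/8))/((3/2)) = 3190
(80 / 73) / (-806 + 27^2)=-80 / 5621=-0.01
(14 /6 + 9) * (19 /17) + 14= 80 /3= 26.67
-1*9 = -9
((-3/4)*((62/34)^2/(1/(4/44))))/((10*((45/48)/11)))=-1922/7225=-0.27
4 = 4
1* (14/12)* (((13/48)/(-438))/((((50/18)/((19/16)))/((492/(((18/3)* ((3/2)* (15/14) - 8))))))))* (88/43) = 5458453/674257200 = 0.01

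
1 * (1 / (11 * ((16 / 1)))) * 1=1 / 176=0.01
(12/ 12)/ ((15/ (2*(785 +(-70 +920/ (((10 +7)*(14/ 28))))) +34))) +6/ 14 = 200741/ 1785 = 112.46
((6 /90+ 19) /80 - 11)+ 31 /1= 12143 /600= 20.24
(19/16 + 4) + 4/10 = 447/80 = 5.59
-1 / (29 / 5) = -5 / 29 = -0.17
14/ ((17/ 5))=70/ 17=4.12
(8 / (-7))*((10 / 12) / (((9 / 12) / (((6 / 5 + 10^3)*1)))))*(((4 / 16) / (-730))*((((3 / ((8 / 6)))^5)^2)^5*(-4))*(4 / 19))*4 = -143332214932469373509362467533705560619263903063167 / 240383196828435141779911941816320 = -596265532797484114.94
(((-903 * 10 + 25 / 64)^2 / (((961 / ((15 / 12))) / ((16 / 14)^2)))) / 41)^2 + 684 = 1658800154691311588329 / 145317817286656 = 11414981.22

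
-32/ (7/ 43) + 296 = 696/ 7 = 99.43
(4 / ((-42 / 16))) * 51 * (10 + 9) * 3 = -31008 / 7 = -4429.71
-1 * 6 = -6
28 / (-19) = -28 / 19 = -1.47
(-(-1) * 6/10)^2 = 9/25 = 0.36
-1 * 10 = -10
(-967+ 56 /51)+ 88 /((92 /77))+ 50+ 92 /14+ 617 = -1795568 /8211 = -218.68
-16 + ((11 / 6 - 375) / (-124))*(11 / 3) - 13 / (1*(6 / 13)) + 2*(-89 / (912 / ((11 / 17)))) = -5994305 / 180234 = -33.26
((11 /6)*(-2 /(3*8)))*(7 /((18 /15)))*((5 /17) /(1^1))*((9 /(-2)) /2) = 1925 /3264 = 0.59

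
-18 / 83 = -0.22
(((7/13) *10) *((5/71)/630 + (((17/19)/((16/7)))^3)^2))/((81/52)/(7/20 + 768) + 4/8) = 1006300293013157929435/25291358673711101116416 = 0.04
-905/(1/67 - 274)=60635/18357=3.30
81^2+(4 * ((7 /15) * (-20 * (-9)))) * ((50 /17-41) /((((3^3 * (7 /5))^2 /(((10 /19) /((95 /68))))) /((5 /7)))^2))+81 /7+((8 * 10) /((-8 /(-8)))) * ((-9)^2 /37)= 96871558958909368472 /14356220821953633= 6747.71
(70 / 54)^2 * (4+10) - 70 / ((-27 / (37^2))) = 2604560 / 729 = 3572.78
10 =10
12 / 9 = 4 / 3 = 1.33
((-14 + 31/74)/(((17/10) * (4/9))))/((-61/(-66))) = -1492425/76738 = -19.45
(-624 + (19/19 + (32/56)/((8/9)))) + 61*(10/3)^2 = 6983/126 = 55.42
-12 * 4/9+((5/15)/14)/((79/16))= -8840/1659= -5.33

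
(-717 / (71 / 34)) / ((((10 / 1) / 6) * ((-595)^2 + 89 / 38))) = -2779092 / 4775828845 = -0.00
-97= -97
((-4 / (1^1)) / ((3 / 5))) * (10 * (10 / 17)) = -39.22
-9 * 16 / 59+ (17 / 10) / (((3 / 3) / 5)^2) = 4727 / 118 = 40.06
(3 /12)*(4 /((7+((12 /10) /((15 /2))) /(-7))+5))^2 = 30625 /1098304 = 0.03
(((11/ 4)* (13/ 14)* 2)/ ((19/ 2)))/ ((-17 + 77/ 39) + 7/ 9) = -16731/ 443422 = -0.04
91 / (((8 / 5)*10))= 5.69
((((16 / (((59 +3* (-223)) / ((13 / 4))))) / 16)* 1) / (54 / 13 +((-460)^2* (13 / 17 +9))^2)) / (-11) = 48841 / 430500208979030065040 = 0.00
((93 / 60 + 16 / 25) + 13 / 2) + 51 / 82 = 38179 / 4100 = 9.31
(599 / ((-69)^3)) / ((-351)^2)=-599 / 40472637309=-0.00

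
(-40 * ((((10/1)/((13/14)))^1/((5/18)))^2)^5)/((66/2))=-14100811308240086647890247680/1516443410339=-9298606998521533.27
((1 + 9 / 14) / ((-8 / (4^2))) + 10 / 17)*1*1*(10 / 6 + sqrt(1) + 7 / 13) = -13375 / 1547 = -8.65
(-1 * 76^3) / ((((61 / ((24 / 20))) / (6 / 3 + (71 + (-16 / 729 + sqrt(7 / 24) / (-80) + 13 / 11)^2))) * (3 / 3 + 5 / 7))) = -192660718328688197 / 514434888000 + 446568913 * sqrt(42) / 36686925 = -374430.55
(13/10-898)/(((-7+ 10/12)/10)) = 53802/37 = 1454.11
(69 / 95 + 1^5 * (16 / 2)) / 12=829 / 1140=0.73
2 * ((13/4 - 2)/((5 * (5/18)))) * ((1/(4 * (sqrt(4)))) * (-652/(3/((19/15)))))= -3097/50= -61.94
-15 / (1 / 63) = -945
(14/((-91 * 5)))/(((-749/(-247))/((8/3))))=-304/11235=-0.03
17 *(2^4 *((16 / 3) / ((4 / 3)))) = 1088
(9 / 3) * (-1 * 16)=-48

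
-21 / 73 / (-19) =21 / 1387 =0.02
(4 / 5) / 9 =4 / 45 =0.09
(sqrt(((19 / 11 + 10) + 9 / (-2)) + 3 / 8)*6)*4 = 6*sqrt(14718) / 11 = 66.17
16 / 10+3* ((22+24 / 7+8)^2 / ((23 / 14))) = 1643968 / 805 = 2042.20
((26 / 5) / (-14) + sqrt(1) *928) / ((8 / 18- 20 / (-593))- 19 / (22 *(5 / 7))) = -3812080338 / 3003707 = -1269.13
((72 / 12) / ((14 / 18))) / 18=3 / 7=0.43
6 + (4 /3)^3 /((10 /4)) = 938 /135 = 6.95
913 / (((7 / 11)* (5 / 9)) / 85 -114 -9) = -18513 / 2494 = -7.42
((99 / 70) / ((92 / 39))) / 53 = 3861 / 341320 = 0.01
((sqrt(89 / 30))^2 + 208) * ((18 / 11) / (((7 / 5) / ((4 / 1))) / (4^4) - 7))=-19442688 / 394163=-49.33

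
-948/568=-237/142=-1.67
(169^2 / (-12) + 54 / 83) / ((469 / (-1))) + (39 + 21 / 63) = 20743459 / 467124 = 44.41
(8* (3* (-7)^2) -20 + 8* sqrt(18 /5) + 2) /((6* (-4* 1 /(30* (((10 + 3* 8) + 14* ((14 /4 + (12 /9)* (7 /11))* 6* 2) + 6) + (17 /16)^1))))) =-393149685 /352 -407409* sqrt(10) /88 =-1131542.75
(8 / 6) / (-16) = -1 / 12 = -0.08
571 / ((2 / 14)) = 3997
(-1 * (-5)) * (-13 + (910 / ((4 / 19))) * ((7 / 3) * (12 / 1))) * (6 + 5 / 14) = 53852565 / 14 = 3846611.79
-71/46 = -1.54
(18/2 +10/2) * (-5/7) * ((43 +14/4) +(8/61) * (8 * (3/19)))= -540855/1159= -466.66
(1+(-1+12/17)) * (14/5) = 168/85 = 1.98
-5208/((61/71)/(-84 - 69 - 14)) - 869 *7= 61380193/61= 1006232.67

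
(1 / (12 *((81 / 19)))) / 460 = 19 / 447120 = 0.00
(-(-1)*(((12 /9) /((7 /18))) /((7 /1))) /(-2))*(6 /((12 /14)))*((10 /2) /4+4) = -9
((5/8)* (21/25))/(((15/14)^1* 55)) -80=-439951/5500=-79.99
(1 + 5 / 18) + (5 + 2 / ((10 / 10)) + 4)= 12.28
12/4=3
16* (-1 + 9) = 128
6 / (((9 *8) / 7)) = 0.58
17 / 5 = 3.40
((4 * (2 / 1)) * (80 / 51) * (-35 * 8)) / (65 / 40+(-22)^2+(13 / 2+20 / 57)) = -27238400 / 3817673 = -7.13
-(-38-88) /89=126 /89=1.42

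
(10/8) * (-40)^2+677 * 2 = 3354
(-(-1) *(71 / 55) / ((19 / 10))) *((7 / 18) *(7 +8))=2485 / 627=3.96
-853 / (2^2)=-853 / 4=-213.25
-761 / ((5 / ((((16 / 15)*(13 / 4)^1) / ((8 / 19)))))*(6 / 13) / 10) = -27150.79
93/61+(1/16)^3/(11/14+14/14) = 4762027/3123200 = 1.52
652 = 652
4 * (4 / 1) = 16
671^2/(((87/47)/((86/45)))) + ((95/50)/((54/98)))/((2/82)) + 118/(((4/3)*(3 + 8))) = 464995.94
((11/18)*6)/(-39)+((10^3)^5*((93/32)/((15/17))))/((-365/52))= -4007835000000000803/8541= -469246575342465.85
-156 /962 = -6 /37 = -0.16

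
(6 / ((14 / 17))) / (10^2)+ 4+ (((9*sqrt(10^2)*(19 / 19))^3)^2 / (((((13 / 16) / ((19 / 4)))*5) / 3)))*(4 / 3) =22618128960037063 / 9100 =2485508676927.15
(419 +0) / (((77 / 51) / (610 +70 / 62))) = 404835705 / 2387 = 169600.21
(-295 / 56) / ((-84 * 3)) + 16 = 226087 / 14112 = 16.02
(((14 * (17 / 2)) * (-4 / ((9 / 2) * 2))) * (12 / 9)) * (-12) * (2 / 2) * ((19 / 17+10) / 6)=1568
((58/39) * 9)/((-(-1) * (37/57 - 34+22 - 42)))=-9918/39533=-0.25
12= 12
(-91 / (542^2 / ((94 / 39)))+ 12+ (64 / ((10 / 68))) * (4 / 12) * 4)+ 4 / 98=63944410567 / 107958270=592.31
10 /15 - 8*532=-12766 /3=-4255.33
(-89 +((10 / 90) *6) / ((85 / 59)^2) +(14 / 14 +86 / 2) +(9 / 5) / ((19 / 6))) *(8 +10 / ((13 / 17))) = -4977417418 / 5353725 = -929.71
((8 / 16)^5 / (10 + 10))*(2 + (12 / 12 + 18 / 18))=1 / 160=0.01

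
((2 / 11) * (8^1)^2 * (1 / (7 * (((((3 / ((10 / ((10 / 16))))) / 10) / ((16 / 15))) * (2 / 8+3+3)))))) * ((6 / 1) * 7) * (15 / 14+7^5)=61685891072 / 5775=10681539.58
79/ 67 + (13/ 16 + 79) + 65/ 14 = 642601/ 7504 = 85.63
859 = 859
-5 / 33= -0.15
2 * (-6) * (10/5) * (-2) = 48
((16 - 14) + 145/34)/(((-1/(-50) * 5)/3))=3195/17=187.94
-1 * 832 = -832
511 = 511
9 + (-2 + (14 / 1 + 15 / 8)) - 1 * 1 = 175 / 8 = 21.88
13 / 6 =2.17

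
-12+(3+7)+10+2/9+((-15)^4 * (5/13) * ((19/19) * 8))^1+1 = 18226079/117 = 155778.45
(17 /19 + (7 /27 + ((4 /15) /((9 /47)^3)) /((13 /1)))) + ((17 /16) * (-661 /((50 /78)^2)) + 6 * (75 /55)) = -100830573044683 /59420790000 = -1696.89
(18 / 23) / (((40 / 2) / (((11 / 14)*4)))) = 99 / 805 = 0.12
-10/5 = -2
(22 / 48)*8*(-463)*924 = -1568644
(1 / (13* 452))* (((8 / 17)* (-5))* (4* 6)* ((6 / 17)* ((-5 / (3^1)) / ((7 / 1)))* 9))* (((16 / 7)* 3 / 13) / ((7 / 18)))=18662400 / 1893028319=0.01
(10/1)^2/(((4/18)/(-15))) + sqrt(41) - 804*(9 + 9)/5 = -48222/5 + sqrt(41) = -9638.00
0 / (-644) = 0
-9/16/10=-9/160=-0.06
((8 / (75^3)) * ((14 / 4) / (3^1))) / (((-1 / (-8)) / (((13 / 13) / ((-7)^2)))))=32 / 8859375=0.00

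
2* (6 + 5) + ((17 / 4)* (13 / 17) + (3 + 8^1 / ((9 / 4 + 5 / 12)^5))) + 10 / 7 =852645 / 28672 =29.74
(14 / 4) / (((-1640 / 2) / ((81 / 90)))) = -0.00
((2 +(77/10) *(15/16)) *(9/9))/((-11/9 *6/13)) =-11505/704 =-16.34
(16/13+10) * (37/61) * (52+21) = 394346/793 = 497.28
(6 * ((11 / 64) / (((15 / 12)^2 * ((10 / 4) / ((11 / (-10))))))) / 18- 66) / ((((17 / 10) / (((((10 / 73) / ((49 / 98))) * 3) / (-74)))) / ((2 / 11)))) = 90022 / 1147925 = 0.08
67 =67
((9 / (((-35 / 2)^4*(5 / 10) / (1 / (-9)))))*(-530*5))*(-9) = -30528 / 60025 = -0.51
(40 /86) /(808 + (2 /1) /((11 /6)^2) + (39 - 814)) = 484 /34959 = 0.01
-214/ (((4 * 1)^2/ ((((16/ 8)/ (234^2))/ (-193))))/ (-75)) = -2675/ 14090544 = -0.00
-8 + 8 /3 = -5.33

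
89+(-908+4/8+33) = -1571/2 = -785.50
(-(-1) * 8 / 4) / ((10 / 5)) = 1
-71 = -71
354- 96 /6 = 338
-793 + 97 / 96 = -76031 / 96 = -791.99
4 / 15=0.27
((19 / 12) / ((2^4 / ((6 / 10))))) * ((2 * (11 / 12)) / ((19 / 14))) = 77 / 960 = 0.08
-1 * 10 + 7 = -3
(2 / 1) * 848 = 1696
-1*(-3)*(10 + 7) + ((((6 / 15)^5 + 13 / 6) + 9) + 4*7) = 1690817 / 18750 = 90.18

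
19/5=3.80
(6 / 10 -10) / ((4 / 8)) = -94 / 5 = -18.80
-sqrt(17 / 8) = -sqrt(34) / 4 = -1.46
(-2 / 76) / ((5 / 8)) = -0.04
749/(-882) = -107/126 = -0.85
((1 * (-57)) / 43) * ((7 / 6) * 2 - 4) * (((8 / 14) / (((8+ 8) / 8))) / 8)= 95 / 1204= 0.08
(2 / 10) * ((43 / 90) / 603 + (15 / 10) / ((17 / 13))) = 529498 / 2306475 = 0.23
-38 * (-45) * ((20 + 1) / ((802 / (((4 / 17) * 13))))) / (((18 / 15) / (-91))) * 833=-8651683.17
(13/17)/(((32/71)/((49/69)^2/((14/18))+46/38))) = 4311333/1366936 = 3.15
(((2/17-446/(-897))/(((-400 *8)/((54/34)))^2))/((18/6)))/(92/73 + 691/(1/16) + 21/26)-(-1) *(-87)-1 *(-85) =-252975688616702497/126487844308640000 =-2.00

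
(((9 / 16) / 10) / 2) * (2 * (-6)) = -27 / 80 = -0.34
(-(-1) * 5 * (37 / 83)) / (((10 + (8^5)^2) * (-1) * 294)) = -185 / 26201448233268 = -0.00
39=39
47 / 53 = 0.89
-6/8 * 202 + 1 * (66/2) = -237/2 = -118.50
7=7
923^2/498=1710.70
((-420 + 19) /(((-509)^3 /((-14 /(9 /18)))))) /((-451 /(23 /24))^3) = 34152769 /41807741435564125824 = 0.00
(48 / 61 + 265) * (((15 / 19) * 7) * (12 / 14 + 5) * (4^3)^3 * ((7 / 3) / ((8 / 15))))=11435534745600 / 1159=9866725406.04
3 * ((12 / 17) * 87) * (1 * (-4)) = -12528 / 17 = -736.94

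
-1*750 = -750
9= 9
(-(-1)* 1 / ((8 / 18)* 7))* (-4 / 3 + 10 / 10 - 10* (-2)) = 177 / 28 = 6.32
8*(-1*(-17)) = 136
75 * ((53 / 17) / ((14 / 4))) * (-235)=-1868250 / 119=-15699.58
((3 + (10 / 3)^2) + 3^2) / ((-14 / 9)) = -104 / 7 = -14.86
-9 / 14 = -0.64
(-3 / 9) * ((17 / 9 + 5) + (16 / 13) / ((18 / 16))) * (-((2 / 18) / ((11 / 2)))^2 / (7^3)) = 3736 / 1179971793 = 0.00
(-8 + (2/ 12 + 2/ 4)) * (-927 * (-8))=-54384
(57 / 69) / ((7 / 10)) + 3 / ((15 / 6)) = 2.38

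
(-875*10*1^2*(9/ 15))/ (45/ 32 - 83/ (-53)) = -8904000/ 5041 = -1766.32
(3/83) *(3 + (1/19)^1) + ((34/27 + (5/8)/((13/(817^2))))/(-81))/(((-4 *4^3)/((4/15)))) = 0.52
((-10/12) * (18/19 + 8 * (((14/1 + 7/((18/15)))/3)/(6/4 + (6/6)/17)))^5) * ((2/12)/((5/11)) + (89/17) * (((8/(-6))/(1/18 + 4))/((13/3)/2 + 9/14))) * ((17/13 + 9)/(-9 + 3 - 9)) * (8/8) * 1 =-4392501664230825483469084049294224/604390266559060855681083795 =-7267657.85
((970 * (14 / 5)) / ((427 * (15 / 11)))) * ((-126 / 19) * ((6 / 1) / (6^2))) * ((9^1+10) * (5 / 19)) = -29876 / 1159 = -25.78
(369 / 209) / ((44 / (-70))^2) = 4.47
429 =429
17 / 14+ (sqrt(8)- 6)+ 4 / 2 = -39 / 14+ 2 * sqrt(2) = 0.04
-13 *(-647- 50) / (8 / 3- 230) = -27183 / 682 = -39.86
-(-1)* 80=80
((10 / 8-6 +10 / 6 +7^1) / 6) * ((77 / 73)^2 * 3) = 278663 / 127896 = 2.18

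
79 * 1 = 79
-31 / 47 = -0.66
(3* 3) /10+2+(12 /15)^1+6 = 97 /10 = 9.70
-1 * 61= -61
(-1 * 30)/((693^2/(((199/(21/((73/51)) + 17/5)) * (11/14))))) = -363175/671941116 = -0.00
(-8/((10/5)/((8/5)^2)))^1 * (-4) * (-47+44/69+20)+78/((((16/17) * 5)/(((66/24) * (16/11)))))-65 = -3720827/3450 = -1078.50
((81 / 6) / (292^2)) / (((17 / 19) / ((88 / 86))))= 5643 / 31163992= 0.00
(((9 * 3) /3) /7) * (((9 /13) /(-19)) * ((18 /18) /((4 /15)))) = -1215 /6916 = -0.18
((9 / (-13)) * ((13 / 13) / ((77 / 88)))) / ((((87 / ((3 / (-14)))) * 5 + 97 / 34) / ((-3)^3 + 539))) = 1253376 / 6271993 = 0.20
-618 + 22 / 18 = -5551 / 9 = -616.78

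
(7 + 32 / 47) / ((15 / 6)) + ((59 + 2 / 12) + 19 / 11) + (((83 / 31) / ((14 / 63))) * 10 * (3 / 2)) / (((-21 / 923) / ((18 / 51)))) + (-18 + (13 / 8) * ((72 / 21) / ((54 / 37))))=-236338963138 / 85824585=-2753.74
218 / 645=0.34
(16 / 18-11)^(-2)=81 / 8281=0.01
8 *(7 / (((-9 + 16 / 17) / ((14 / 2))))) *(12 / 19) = -79968 / 2603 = -30.72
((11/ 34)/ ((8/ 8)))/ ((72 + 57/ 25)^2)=6875/ 117247266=0.00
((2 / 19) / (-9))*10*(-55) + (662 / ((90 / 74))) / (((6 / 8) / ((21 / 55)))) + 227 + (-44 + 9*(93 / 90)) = 14917477 / 31350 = 475.84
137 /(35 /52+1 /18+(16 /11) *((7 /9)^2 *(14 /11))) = 69822324 /942101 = 74.11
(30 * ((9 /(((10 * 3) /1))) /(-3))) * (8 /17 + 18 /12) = -5.91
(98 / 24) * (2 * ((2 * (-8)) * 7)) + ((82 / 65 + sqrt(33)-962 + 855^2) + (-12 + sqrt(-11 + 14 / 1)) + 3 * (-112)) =sqrt(3) + sqrt(33) + 142116311 / 195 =728809.07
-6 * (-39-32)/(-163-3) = -213/83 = -2.57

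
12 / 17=0.71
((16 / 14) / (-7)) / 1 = -8 / 49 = -0.16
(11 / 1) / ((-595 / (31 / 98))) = -341 / 58310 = -0.01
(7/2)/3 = 7/6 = 1.17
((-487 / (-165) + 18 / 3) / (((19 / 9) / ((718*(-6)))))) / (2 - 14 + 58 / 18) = 171798732 / 82555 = 2081.02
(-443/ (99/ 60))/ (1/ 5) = -44300/ 33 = -1342.42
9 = 9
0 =0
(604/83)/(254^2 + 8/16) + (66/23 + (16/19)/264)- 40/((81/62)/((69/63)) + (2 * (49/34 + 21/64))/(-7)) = -55.32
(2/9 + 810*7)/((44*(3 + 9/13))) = 82927/2376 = 34.90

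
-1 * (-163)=163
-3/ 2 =-1.50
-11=-11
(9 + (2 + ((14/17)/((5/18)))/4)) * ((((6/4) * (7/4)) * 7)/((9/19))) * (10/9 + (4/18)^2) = 21834743/41310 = 528.56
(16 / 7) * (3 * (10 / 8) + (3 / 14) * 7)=12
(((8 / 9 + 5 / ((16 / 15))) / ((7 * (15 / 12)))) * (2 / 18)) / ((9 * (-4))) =-803 / 408240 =-0.00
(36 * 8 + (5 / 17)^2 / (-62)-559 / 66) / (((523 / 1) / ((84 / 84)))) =82641883 / 154623381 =0.53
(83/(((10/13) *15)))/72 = 1079/10800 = 0.10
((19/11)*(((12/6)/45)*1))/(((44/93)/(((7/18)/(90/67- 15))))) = -0.00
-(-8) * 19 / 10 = 76 / 5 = 15.20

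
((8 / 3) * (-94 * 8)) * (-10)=60160 / 3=20053.33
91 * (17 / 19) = 1547 / 19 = 81.42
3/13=0.23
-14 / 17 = -0.82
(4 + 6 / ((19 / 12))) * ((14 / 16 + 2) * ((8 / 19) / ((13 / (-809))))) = -2753836 / 4693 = -586.80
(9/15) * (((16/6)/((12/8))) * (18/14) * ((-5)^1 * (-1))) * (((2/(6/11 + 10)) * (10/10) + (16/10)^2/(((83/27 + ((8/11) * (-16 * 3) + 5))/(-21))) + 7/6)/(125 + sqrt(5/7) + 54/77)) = 1907895520432/10409606937875-2168287088 * sqrt(35)/10409606937875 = 0.18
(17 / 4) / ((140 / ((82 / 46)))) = 697 / 12880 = 0.05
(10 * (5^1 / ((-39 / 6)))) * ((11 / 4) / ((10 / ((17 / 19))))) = -1.89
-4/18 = -0.22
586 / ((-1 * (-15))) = 586 / 15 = 39.07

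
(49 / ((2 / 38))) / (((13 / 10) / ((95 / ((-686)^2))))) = 9025 / 62426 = 0.14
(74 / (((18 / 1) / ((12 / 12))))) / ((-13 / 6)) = -1.90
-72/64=-1.12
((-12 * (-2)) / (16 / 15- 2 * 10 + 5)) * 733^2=-193424040 / 209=-925473.88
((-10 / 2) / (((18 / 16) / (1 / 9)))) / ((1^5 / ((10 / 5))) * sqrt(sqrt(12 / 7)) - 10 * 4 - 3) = 40 / (81 * (-sqrt(2) * 3^(1 / 4) * 7^(3 / 4) / 14+ 43)) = 0.01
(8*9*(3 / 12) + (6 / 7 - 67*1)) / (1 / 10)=-3370 / 7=-481.43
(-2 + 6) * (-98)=-392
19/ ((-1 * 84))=-19/ 84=-0.23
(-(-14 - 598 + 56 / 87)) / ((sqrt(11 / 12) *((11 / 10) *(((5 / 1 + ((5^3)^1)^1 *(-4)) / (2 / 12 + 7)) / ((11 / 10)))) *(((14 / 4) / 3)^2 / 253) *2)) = -105205864 *sqrt(33) / 703395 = -859.21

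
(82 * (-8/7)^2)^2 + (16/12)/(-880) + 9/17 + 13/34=309040196293/26939220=11471.76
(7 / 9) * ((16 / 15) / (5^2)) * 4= 448 / 3375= 0.13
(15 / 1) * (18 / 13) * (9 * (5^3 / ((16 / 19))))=27746.39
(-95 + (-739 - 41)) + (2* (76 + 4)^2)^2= 163839125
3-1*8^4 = -4093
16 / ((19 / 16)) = 256 / 19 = 13.47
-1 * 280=-280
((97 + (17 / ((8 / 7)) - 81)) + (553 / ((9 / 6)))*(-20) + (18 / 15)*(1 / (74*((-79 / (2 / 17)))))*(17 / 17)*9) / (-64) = 114.73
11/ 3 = 3.67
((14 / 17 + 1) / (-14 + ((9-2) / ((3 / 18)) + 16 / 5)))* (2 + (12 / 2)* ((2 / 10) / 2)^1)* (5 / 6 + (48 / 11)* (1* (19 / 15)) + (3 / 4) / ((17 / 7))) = 2319761 / 2288880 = 1.01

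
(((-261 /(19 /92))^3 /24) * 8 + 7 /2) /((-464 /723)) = 6673167715495497 /6365152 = 1048390944.24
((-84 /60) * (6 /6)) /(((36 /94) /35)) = -127.94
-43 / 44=-0.98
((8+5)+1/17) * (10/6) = 370/17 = 21.76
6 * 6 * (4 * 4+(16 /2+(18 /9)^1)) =936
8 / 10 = 4 / 5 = 0.80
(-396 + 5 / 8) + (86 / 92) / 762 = -27717283 / 70104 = -395.37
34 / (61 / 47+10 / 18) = 7191 / 392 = 18.34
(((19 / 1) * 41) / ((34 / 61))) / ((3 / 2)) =47519 / 51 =931.75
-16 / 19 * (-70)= 1120 / 19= 58.95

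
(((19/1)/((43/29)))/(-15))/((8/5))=-551/1032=-0.53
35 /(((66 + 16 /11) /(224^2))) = 1379840 /53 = 26034.72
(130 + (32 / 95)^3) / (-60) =-55745759 / 25721250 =-2.17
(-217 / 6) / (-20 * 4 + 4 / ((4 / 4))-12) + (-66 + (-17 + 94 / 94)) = -43079 / 528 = -81.59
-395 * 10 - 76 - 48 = -4074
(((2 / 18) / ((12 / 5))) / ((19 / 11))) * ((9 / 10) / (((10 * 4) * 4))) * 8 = 11 / 9120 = 0.00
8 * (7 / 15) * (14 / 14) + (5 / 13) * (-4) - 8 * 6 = -8932 / 195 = -45.81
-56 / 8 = -7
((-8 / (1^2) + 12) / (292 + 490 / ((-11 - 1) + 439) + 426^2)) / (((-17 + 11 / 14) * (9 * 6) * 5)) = -854 / 169894623555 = -0.00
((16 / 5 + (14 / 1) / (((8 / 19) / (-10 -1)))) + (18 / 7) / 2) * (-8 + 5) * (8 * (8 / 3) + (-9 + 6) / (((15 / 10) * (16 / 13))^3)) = 1620267913 / 71680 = 22604.18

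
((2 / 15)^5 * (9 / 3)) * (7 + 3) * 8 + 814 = 41209262 / 50625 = 814.01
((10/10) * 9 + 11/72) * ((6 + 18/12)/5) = 659/48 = 13.73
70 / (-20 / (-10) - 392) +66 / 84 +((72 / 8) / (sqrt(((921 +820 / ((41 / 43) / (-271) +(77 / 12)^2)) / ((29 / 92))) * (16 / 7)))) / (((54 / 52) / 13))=331 / 546 +169 * sqrt(20967156035686944344541) / 17940834991908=1.97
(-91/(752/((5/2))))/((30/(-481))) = 43771/9024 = 4.85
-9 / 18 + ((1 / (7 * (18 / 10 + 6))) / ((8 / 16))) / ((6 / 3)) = -263 / 546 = -0.48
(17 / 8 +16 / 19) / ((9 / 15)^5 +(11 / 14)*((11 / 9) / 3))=266371875 / 35718404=7.46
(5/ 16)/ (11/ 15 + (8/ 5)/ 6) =5/ 16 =0.31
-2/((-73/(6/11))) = 0.01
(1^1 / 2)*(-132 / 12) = -11 / 2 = -5.50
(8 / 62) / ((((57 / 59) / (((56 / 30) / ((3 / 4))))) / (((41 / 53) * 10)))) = 2167424 / 842859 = 2.57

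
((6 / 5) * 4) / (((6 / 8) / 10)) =64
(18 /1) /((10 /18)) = 162 /5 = 32.40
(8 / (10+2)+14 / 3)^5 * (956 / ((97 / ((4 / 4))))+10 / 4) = 418906112 / 7857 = 53316.29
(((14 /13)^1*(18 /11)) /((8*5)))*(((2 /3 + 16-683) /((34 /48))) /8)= -125937 /24310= -5.18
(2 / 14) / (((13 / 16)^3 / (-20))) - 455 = -7079365 / 15379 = -460.33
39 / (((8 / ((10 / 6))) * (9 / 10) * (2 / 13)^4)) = 9282325 / 576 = 16115.15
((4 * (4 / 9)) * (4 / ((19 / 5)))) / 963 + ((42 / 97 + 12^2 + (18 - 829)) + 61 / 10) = -105497941069 / 159732810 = -660.47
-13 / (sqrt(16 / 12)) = -13 * sqrt(3) / 2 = -11.26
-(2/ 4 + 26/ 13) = -5/ 2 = -2.50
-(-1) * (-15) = -15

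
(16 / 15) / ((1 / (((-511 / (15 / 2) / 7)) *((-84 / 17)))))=51.30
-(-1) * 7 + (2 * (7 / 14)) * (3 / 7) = 52 / 7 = 7.43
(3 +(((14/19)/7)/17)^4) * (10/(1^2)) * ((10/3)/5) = 653072414780/32653620723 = 20.00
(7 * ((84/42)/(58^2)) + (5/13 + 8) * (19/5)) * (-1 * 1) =-3483877/109330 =-31.87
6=6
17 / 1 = 17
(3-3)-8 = -8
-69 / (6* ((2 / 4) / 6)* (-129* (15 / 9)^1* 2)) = 69 / 215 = 0.32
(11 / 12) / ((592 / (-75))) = -275 / 2368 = -0.12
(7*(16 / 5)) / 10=56 / 25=2.24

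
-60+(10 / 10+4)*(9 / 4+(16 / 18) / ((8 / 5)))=-1655 / 36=-45.97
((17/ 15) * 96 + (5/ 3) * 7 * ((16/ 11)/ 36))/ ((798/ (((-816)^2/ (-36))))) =-1500654464/ 592515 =-2532.69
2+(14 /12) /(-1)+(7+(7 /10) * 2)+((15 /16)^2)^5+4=226902813972911 /16492674416640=13.76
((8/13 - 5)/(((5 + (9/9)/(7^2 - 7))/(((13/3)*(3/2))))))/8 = -1197/1688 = -0.71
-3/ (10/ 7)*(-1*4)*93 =3906/ 5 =781.20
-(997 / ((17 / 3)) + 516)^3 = -1627624771947 / 4913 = -331289389.77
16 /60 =4 /15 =0.27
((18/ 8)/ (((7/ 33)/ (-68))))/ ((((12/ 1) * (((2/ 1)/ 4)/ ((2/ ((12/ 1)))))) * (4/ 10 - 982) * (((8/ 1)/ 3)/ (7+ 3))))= 14025/ 183232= 0.08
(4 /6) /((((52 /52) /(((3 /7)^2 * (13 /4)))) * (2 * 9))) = 0.02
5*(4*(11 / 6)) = 110 / 3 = 36.67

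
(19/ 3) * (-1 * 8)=-152/ 3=-50.67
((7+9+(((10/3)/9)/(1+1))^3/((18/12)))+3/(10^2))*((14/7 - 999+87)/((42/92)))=-31961.57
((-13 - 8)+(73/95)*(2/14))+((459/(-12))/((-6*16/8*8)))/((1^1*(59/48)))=-6455279/313880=-20.57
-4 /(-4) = 1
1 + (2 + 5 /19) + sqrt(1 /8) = sqrt(2) /4 + 62 /19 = 3.62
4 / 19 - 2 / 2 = -15 / 19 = -0.79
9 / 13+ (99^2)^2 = 1248774822 / 13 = 96059601.69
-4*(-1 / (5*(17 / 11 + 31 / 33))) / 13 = 0.02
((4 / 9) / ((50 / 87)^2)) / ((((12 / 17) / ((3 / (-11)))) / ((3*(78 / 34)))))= -98397 / 27500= -3.58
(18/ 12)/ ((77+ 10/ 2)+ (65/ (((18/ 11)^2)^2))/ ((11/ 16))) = 19683/ 1249034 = 0.02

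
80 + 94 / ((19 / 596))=57544 / 19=3028.63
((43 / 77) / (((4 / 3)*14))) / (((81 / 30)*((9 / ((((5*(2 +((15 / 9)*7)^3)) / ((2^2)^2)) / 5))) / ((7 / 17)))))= 9229735 / 183218112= 0.05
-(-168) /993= 56 /331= 0.17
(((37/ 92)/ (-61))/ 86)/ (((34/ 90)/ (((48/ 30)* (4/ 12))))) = -111/ 1025593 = -0.00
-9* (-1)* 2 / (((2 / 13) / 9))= 1053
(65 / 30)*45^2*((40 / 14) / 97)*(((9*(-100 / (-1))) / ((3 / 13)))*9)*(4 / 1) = 12320100000 / 679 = 18144477.17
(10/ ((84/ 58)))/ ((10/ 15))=145/ 14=10.36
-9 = -9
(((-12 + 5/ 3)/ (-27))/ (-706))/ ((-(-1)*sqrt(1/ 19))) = -0.00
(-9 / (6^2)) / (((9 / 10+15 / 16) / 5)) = -100 / 147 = -0.68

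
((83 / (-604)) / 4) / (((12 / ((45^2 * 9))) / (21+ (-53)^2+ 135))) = -1495027125 / 9664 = -154700.65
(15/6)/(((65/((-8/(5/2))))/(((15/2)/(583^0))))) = -12/13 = -0.92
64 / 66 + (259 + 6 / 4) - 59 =13363 / 66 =202.47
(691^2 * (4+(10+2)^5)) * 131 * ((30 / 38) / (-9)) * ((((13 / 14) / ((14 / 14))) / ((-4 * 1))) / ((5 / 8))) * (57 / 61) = 28905861283364 / 61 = 473866578415.80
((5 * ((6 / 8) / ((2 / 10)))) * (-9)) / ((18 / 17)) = -159.38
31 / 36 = 0.86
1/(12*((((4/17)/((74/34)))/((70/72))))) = 1295/1728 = 0.75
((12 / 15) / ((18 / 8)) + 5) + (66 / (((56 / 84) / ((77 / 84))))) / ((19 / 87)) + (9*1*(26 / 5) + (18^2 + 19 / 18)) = 792.75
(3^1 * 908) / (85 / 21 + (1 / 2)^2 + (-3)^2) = 228816 / 1117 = 204.85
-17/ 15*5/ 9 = -17/ 27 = -0.63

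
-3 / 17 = -0.18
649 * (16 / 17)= 10384 / 17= 610.82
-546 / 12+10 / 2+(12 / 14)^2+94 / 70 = -18827 / 490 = -38.42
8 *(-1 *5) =-40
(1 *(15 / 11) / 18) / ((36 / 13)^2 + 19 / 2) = 845 / 191499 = 0.00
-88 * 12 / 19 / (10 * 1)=-528 / 95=-5.56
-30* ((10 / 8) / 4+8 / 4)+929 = 6877 / 8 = 859.62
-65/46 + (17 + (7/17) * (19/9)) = 16.46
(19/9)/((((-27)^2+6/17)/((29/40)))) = 9367/4463640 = 0.00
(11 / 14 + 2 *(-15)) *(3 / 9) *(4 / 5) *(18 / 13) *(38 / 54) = -7.59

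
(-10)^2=100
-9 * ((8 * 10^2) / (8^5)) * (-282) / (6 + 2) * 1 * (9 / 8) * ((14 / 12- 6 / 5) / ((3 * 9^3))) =-235 / 1769472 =-0.00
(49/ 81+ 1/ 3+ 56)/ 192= 1153/ 3888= 0.30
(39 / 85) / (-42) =-13 / 1190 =-0.01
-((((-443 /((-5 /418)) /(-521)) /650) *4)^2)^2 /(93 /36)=-225746622158564044065792 /15926709118732683349609375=-0.01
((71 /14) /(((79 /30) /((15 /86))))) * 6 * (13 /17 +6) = 13.63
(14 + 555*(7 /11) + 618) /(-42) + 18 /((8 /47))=76039 /924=82.29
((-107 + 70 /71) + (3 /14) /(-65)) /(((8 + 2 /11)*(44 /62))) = -23593697 /1292200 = -18.26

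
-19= -19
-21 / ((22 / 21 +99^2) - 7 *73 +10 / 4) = -882 / 390329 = -0.00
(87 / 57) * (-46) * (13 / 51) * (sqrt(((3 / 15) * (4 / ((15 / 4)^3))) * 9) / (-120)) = 34684 * sqrt(3) / 1090125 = 0.06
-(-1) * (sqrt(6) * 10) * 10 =100 * sqrt(6) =244.95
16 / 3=5.33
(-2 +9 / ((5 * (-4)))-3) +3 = -49 / 20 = -2.45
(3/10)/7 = 3/70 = 0.04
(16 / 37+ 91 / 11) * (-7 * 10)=-248010 / 407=-609.36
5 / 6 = 0.83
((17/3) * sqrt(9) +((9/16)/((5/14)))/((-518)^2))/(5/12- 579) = -78197307/2661390760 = -0.03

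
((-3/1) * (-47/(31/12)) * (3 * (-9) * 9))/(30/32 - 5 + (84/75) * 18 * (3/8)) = -164462400/43369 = -3792.16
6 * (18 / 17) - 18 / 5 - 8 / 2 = -1.25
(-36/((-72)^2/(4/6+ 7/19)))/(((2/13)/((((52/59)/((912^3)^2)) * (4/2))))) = -169/1180718550041669664768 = -0.00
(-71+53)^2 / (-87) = -108 / 29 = -3.72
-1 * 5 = -5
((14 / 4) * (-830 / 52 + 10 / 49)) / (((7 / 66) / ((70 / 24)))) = -1516.66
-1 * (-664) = 664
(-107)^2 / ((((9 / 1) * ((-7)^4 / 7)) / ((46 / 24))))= 263327 / 37044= 7.11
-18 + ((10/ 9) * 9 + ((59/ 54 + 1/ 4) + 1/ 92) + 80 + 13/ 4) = 190283/ 2484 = 76.60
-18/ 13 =-1.38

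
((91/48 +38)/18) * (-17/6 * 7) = -227885/5184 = -43.96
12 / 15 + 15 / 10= 23 / 10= 2.30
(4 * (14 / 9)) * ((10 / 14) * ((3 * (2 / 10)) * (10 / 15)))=16 / 9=1.78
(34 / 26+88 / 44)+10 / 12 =323 / 78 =4.14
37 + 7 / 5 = 38.40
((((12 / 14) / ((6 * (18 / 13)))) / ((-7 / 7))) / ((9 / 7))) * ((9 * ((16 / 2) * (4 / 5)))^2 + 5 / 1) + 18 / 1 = -248.64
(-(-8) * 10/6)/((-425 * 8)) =-1/255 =-0.00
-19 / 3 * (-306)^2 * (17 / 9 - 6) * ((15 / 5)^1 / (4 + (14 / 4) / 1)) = 4876008 / 5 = 975201.60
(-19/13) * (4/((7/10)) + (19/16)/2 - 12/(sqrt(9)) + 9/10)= -68267/14560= -4.69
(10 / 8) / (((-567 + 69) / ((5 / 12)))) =-25 / 23904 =-0.00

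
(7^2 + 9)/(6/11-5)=-638/49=-13.02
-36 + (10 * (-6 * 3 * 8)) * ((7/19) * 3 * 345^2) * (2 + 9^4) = -23622310908684/19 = -1243279521509.68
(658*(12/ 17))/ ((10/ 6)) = 23688/ 85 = 278.68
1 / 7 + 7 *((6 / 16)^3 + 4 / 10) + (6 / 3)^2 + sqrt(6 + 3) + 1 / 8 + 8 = 330391 / 17920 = 18.44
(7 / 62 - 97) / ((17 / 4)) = -12014 / 527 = -22.80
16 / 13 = 1.23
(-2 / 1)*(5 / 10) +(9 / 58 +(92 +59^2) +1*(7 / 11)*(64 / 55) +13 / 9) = 1128812351 / 315810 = 3574.34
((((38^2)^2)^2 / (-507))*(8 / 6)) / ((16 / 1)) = -1086948034624 / 1521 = -714627241.70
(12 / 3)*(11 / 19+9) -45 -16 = -431 / 19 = -22.68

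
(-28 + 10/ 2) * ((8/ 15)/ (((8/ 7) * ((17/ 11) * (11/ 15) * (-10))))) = 161/ 170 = 0.95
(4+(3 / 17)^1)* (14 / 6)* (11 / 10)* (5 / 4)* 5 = 27335 / 408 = 67.00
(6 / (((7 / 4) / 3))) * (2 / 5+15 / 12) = 594 / 35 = 16.97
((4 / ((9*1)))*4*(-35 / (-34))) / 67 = 280 / 10251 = 0.03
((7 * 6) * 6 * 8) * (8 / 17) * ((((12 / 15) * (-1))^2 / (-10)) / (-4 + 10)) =-21504 / 2125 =-10.12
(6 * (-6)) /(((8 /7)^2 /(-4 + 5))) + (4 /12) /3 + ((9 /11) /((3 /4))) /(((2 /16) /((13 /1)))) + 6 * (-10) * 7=-529051 /1584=-334.00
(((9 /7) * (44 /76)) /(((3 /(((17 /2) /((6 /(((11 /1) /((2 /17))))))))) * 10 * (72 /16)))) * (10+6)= 69938 /5985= 11.69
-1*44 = -44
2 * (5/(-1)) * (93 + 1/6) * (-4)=11180/3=3726.67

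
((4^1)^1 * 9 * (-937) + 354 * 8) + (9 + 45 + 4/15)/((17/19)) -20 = -7869134/255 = -30859.35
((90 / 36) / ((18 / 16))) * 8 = 17.78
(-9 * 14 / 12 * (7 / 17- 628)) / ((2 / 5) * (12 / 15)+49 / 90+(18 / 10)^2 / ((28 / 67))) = 705754350 / 922913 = 764.70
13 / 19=0.68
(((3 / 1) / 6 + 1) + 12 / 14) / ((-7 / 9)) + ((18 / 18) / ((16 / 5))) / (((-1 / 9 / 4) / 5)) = -11619 / 196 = -59.28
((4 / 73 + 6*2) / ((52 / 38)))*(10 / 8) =10450 / 949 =11.01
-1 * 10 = -10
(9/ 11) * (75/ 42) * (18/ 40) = 0.66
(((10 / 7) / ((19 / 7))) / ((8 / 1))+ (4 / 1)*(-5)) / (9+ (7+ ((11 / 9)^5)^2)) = -5282478367515 / 6211174101292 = -0.85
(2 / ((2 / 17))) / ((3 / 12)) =68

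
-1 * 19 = -19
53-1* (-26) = 79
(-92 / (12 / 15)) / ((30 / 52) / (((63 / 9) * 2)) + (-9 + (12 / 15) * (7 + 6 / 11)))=2302300 / 58507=39.35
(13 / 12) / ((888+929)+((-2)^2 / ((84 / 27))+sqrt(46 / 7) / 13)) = 24467989 / 41067502461- 1183*sqrt(322) / 328540019688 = 0.00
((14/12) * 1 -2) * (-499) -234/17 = 41011/102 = 402.07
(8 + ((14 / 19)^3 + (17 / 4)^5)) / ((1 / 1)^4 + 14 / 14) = 9797797947 / 14047232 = 697.49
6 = 6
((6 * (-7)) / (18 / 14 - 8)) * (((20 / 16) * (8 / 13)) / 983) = 2940 / 600613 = 0.00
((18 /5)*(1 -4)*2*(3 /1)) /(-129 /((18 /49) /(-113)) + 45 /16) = -15552 /9524315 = -0.00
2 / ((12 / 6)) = 1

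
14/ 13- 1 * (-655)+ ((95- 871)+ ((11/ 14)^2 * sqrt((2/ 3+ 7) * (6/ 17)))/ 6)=-119.75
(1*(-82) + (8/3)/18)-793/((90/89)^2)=-6944353/8100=-857.33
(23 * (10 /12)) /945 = 23 /1134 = 0.02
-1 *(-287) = 287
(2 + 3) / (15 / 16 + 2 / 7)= 560 / 137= 4.09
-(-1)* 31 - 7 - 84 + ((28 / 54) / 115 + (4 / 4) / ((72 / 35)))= -1478213 / 24840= -59.51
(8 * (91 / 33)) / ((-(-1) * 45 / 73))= 53144 / 1485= 35.79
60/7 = 8.57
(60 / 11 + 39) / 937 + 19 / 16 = 203657 / 164912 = 1.23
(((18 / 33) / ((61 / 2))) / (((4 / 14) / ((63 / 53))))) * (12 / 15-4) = -42336 / 177815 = -0.24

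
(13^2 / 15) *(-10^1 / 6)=-169 / 9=-18.78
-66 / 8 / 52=-33 / 208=-0.16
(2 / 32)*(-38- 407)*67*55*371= -608375075 / 16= -38023442.19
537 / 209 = 2.57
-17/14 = -1.21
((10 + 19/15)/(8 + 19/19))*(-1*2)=-338/135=-2.50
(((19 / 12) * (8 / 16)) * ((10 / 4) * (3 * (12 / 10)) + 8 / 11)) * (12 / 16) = 2033 / 352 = 5.78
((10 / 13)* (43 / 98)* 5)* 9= 9675 / 637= 15.19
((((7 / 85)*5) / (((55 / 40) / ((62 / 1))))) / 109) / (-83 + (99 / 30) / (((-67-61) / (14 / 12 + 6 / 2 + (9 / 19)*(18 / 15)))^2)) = -61606723584000 / 30017254164763987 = -0.00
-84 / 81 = -28 / 27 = -1.04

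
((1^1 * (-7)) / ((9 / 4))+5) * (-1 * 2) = -34 / 9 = -3.78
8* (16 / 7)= 128 / 7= 18.29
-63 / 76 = -0.83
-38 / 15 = -2.53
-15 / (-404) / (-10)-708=-572067 / 808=-708.00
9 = 9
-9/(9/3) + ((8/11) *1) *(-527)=-4249/11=-386.27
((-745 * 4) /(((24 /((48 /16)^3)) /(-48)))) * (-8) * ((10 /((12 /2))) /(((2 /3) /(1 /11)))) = -3218400 /11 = -292581.82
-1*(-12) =12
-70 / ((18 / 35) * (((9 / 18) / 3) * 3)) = -2450 / 9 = -272.22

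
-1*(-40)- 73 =-33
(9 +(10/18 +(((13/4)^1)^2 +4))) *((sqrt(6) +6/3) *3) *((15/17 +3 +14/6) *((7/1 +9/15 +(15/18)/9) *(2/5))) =2286654457/826200 +2286654457 *sqrt(6)/1652400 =6157.37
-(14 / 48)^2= -49 / 576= -0.09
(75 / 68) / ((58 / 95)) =1.81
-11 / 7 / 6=-11 / 42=-0.26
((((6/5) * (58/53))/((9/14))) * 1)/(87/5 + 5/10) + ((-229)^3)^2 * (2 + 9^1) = 45149789982056826839/28461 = 1586373984823331.11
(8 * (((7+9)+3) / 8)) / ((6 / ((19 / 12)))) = 361 / 72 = 5.01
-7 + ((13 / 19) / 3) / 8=-3179 / 456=-6.97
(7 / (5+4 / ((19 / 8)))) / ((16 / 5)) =665 / 2032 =0.33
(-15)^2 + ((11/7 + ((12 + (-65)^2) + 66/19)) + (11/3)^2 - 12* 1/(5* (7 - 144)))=3673769374/819945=4480.51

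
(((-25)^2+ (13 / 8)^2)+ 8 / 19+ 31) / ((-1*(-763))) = 801419 / 927808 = 0.86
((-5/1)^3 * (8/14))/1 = -500/7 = -71.43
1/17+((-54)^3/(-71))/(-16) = -334469/2414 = -138.55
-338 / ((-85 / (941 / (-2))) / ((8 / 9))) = -1272232 / 765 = -1663.05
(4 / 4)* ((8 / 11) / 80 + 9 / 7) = 997 / 770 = 1.29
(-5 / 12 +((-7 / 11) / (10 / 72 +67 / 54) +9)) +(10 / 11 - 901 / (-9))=6439831 / 59004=109.14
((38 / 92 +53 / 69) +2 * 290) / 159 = 3.66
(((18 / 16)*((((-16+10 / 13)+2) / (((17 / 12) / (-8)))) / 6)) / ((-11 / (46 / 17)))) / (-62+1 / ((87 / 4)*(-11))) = 6195096 / 111466433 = 0.06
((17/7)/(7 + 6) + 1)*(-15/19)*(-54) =87480/1729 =50.60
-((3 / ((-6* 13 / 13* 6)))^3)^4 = -1 / 8916100448256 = -0.00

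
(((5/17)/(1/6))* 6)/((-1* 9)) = -20/17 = -1.18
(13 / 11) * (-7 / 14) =-13 / 22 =-0.59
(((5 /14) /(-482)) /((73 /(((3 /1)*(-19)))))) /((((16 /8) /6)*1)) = 855 /492604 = 0.00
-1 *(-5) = 5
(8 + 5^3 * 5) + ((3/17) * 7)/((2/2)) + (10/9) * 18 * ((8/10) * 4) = 11870/17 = 698.24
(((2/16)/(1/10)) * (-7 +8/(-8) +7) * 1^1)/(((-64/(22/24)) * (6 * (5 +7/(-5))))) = 275/331776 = 0.00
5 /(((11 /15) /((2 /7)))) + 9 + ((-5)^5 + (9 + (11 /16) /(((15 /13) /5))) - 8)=-11494829 /3696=-3110.07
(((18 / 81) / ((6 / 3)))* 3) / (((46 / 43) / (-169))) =-7267 / 138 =-52.66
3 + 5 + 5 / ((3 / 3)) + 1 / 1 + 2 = 16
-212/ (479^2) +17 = 3900285/ 229441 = 17.00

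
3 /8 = 0.38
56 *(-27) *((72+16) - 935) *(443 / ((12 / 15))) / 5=141833538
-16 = -16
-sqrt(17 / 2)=-sqrt(34) / 2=-2.92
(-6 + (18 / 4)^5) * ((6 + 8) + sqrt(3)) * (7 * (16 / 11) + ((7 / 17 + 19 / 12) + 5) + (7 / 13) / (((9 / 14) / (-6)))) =6954484263 * sqrt(3) / 311168 + 48681389841 / 155584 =351605.24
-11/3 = -3.67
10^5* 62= 6200000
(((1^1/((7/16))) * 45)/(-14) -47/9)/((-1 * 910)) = 5543/401310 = 0.01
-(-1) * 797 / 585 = 797 / 585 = 1.36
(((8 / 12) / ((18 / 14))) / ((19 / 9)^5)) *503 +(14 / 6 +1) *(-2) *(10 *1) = -449017238 / 7428297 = -60.45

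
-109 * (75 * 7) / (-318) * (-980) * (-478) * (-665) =-2971051422500 / 53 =-56057574009.43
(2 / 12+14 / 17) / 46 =101 / 4692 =0.02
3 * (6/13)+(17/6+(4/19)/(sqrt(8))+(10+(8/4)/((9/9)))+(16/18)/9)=sqrt(2)/19+34363/2106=16.39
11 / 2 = 5.50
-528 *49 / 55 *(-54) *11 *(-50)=-13970880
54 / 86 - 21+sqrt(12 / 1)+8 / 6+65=2 * sqrt(3)+5929 / 129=49.43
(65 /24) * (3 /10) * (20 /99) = 65 /396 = 0.16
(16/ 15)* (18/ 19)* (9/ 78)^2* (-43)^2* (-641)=-256005144/ 16055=-15945.51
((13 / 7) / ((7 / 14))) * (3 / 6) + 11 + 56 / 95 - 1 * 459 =-296293 / 665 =-445.55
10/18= 5/9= 0.56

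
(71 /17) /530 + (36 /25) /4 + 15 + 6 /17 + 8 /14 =5137761 /315350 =16.29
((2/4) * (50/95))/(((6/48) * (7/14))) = 80/19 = 4.21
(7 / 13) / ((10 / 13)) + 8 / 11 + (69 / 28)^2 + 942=40942439 / 43120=949.50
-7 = -7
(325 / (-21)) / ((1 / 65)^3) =-89253125 / 21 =-4250148.81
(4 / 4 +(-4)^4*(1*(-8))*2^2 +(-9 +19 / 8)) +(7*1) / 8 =-32787 / 4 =-8196.75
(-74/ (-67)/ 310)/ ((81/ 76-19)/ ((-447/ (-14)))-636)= -628482/ 112289235245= -0.00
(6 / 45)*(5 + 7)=8 / 5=1.60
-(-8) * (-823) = -6584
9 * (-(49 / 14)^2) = -441 / 4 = -110.25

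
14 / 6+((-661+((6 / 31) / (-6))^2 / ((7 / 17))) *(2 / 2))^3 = -263745422906802892919 / 913241287749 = -288801466.21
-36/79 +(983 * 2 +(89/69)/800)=8571352631/4360800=1965.55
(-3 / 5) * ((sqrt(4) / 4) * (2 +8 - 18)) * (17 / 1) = 204 / 5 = 40.80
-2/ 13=-0.15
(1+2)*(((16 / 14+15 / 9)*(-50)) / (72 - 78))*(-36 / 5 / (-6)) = 590 / 7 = 84.29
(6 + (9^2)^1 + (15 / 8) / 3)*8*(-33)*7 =-161931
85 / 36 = 2.36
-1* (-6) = 6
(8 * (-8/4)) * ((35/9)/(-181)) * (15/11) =2800/5973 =0.47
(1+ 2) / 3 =1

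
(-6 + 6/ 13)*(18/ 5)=-1296/ 65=-19.94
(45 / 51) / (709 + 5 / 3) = 45 / 36244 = 0.00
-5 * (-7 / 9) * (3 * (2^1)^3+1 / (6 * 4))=20195 / 216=93.50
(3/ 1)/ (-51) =-1/ 17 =-0.06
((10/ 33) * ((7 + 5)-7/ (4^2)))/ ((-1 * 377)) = -925/ 99528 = -0.01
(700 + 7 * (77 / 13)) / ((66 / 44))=6426 / 13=494.31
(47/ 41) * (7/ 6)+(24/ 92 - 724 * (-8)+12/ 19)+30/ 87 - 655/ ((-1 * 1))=6449.57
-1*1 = -1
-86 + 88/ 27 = -2234/ 27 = -82.74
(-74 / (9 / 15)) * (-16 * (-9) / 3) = -5920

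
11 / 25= 0.44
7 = 7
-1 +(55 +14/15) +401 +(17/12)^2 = 329717/720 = 457.94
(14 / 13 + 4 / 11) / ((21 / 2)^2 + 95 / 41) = 33784 / 2639923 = 0.01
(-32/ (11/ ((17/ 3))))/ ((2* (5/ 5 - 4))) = 272/ 99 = 2.75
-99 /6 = -33 /2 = -16.50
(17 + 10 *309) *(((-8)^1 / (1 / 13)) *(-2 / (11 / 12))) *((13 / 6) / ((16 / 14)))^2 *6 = 334477871 / 22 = 15203539.59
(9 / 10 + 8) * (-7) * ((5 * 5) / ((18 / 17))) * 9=-52955 / 4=-13238.75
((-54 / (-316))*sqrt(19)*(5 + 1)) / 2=81*sqrt(19) / 158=2.23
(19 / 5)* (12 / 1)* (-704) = -160512 / 5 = -32102.40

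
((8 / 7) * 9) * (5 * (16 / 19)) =5760 / 133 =43.31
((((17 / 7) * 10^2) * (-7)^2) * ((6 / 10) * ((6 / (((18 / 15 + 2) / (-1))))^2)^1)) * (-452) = -45383625 / 4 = -11345906.25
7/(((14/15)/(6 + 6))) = 90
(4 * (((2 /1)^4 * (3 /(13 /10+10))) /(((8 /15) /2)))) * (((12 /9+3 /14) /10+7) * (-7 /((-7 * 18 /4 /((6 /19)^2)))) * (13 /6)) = 6250400 /285551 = 21.89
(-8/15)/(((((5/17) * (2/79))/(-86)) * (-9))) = -461992/675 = -684.43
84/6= 14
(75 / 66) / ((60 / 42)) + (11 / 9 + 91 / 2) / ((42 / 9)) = 10.81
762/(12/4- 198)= -254/65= -3.91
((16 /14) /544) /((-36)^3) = -1 /22208256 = -0.00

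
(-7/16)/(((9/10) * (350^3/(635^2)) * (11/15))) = -16129/2587200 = -0.01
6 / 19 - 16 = -15.68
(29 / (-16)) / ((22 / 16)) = -29 / 22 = -1.32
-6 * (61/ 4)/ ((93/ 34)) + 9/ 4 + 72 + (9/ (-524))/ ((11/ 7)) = 3644033/ 89342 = 40.79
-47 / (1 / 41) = -1927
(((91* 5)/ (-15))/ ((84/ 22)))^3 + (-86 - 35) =-3629879/ 5832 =-622.41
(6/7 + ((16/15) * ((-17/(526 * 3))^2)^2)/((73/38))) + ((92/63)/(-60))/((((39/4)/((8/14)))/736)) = -52093164699294436/270309658806029115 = -0.19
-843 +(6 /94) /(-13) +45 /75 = -2573547 /3055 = -842.40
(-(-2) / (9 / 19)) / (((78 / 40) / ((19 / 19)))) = 760 / 351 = 2.17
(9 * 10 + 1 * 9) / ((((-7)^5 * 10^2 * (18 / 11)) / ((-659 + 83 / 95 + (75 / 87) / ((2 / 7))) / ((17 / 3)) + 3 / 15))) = 186862357 / 44980334000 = 0.00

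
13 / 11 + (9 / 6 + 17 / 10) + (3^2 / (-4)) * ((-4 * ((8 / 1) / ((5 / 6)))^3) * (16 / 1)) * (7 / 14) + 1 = 87596264 / 1375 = 63706.37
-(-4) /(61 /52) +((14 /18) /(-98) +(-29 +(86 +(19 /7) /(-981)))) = 2409563 /39894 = 60.40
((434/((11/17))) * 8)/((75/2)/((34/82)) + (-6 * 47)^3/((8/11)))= -0.00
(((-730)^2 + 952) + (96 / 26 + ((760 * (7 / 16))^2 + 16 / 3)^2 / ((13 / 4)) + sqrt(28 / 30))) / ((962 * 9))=sqrt(210) / 129870 + 1760486218585 / 4051944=434479.41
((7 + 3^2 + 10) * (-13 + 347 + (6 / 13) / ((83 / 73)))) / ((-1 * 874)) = -15688 / 1577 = -9.95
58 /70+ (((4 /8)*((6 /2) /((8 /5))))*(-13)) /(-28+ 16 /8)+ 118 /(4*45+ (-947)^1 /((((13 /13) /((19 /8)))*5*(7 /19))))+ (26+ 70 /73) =670654165543 /23830341920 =28.14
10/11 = 0.91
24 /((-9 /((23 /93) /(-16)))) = 23 /558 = 0.04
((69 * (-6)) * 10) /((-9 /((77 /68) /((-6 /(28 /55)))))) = -2254 /51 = -44.20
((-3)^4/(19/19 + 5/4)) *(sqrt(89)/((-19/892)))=-32112 *sqrt(89)/19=-15944.42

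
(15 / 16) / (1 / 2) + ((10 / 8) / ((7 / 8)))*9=825 / 56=14.73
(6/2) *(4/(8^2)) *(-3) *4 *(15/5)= -27/4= -6.75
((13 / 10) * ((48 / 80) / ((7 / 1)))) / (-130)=-3 / 3500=-0.00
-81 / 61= -1.33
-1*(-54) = 54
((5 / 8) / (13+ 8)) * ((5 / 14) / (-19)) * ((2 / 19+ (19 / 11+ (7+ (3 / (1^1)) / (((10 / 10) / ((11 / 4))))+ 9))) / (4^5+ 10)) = -11125 / 788354688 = -0.00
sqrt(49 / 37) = 7 * sqrt(37) / 37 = 1.15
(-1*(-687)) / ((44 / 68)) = 11679 / 11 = 1061.73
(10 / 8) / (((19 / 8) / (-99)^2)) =98010 / 19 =5158.42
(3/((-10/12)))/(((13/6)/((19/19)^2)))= -108/65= -1.66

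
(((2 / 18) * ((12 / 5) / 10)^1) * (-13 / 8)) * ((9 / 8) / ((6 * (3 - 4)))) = 13 / 1600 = 0.01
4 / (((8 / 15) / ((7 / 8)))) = 105 / 16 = 6.56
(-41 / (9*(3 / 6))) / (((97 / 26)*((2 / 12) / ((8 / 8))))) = -4264 / 291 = -14.65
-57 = -57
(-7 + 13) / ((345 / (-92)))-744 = -3728 / 5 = -745.60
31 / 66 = 0.47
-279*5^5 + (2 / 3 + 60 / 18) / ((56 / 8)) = -6103121 / 7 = -871874.43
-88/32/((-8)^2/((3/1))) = -33/256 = -0.13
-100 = -100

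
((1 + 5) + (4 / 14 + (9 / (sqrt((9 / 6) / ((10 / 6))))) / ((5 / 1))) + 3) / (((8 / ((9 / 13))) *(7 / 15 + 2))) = 81 *sqrt(10) / 3848 + 675 / 2072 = 0.39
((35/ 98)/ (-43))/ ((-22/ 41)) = 205/ 13244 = 0.02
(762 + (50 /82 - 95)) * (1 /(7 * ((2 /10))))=136860 /287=476.86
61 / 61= 1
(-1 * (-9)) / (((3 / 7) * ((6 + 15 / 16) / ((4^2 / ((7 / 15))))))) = 3840 / 37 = 103.78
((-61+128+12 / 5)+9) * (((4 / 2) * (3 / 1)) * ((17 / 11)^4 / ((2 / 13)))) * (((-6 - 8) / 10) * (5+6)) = -8938083336 / 33275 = -268612.57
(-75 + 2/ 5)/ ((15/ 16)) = -5968/ 75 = -79.57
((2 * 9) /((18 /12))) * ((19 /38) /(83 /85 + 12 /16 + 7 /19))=12920 /4511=2.86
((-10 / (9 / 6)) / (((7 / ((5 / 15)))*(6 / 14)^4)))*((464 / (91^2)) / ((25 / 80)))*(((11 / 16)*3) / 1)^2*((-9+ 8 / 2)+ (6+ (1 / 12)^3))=-3266879 / 454896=-7.18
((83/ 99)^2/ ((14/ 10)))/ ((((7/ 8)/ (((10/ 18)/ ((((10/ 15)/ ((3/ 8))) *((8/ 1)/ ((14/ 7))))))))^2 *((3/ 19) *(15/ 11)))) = 3272275/ 176033088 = 0.02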